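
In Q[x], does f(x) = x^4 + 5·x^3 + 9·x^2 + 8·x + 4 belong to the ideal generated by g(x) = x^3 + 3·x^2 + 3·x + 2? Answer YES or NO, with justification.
In Q[x] the ideal (g) consists of all multiples of g, so f ∈ (g) iff g | f, i.e. iff the remainder of f on division by g is 0. Divide f by g (g is monic, so eliminate the leading term of the running remainder at each step):
  leading term x^4: subtract (x)·g(x) = x^4 + 3·x^3 + 3·x^2 + 2·x, leaving 2·x^3 + 6·x^2 + 6·x + 4
  leading term 2·x^3: subtract (2)·g(x) = 2·x^3 + 6·x^2 + 6·x + 4, leaving 0
The remainder is 0, so f(x) = g(x) · h(x) with h(x) = x + 2. Hence g | f, i.e. f ∈ (g).

Final answer: YES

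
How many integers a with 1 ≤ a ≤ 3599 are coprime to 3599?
The number of a ∈ {1, ..., 3599} with gcd(a, 3599) = 1 is by definition Euler's totient φ(3599). φ is multiplicative, with φ(p^e) = p^e − p^(e−1). Factorise 3599 = 59 · 61. Then
  φ(3599) = (59 − 1) · (61 − 1) = 58 · 60 = 3480.
So there are 3480 such integers.

Final answer: 3480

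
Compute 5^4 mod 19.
Use repeated squaring. Binary(4) = 100. Walk through the bits of the exponent 4 left-to-right: at each bit after the leading one, square the running value, then multiply by 5 if the bit is 1 (always reducing mod 19):
  bit 1 = 1 (leading): start with 5.
  bit 2 = 0: square 5^2 = 25 ≡ 6 (mod 19).
  bit 3 = 0: square 6^2 = 36 ≡ 17 (mod 19).
Final value: 5^4 ≡ 17 (mod 19).

Final answer: 17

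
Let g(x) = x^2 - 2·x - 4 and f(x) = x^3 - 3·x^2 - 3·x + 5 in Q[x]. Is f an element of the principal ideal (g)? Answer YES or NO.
NO

In Q[x] the ideal (g) consists of all multiples of g, so f ∈ (g) iff g | f, i.e. iff the remainder of f on division by g is 0. Divide f by g (g is monic, so eliminate the leading term of the running remainder at each step):
  leading term x^3: subtract (x)·g(x) = x^3 - 2·x^2 - 4·x, leaving -x^2 + x + 5
  leading term -x^2: subtract (-1)·g(x) = -x^2 + 2·x + 4, leaving 1 - x
The remainder r(x) = 1 - x ≠ 0 (and deg r < deg g), so g ∤ f, i.e. f ∉ (g).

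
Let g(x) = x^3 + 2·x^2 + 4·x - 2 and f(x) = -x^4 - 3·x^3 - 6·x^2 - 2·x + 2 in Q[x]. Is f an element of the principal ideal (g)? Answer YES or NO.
In Q[x] the ideal (g) consists of all multiples of g, so f ∈ (g) iff g | f, i.e. iff the remainder of f on division by g is 0. Divide f by g (g is monic, so eliminate the leading term of the running remainder at each step):
  leading term -x^4: subtract (-x)·g(x) = -x^4 - 2·x^3 - 4·x^2 + 2·x, leaving -x^3 - 2·x^2 - 4·x + 2
  leading term -x^3: subtract (-1)·g(x) = -x^3 - 2·x^2 - 4·x + 2, leaving 0
The remainder is 0, so f(x) = g(x) · h(x) with h(x) = -x - 1. Hence g | f, i.e. f ∈ (g).

Final answer: YES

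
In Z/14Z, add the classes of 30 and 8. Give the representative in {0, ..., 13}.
Reduce the summands first: 30 ≡ 2 (mod 14), so 30 + 8 ≡ 2 + 8 (mod 14). 2 + 8 = 10; 10 = 0·14 + 10, so (30 + 8) mod 14 = 10.

Final answer: 10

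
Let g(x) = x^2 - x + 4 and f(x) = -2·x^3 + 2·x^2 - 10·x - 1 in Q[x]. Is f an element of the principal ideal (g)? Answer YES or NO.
In Q[x] the ideal (g) consists of all multiples of g, so f ∈ (g) iff g | f, i.e. iff the remainder of f on division by g is 0. Divide f by g (g is monic, so eliminate the leading term of the running remainder at each step):
  leading term -2·x^3: subtract (-2·x)·g(x) = -2·x^3 + 2·x^2 - 8·x, leaving -2·x - 1
The remainder r(x) = -2·x - 1 ≠ 0 (and deg r < deg g), so g ∤ f, i.e. f ∉ (g).

Final answer: NO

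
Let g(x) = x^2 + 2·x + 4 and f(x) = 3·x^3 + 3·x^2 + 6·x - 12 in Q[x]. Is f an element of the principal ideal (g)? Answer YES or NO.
In Q[x] the ideal (g) consists of all multiples of g, so f ∈ (g) iff g | f, i.e. iff the remainder of f on division by g is 0. Divide f by g (g is monic, so eliminate the leading term of the running remainder at each step):
  leading term 3·x^3: subtract (3·x)·g(x) = 3·x^3 + 6·x^2 + 12·x, leaving -3·x^2 - 6·x - 12
  leading term -3·x^2: subtract (-3)·g(x) = -3·x^2 - 6·x - 12, leaving 0
The remainder is 0, so f(x) = g(x) · h(x) with h(x) = 3·x - 3. Hence g | f, i.e. f ∈ (g).

Final answer: YES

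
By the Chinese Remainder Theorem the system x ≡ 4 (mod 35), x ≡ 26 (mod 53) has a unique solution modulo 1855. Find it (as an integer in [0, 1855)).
The moduli 35, 53 are pairwise coprime, so by the CRT there is a unique solution mod 35·53 = 1855.
Solve by successive substitution. Start with x ≡ 4 (mod 35).
  Combine with x ≡ 26 (mod 53): write x = 4 + 35·t and require 4 + 35·t ≡ 26 (mod 53), i.e. 35·t ≡ 26 − 4 ≡ 22 (mod 53). Since 35^(−1) ≡ 50 (mod 53), t ≡ 50·22 ≡ 40 (mod 53). So x ≡ 4 + 35·40 = 1404 (mod 1855).
Unique solution in [0, 1855): x = 1404.

Final answer: x ≡ 1404 (mod 1855); the representative in [0, 1855) is 1404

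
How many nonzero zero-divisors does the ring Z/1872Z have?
Z/1872Z has 1295 nonzero zero-divisors

In Z/1872Z each nonzero element is either a unit (gcd with 1872 is 1) or a zero-divisor (gcd > 1). The number of units is φ(1872): factorise 1872 = 2^4 · 3^2 · 13, so φ(1872) = (2^4 − 2^3) · (3^2 − 3^1) · (13 − 1) = 8 · 6 · 12 = 576. The nonzero elements number 1872 − 1 = 1871. Hence the nonzero zero-divisors number 1871 − 576 = 1295.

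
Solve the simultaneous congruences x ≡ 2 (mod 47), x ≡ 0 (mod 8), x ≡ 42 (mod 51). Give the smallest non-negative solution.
x ≡ 9120 (mod 19176); the representative in [0, 19176) is 9120

The moduli 47, 8, 51 are pairwise coprime, so by the CRT there is a unique solution mod 47·8·51 = 19176.
Solve by successive substitution. Start with x ≡ 2 (mod 47).
  Combine with x ≡ 0 (mod 8): write x = 2 + 47·t and require 2 + 47·t ≡ 0 (mod 8), i.e. 47·t ≡ 0 − 2 ≡ 6 (mod 8). Since 47^(−1) ≡ 7 (mod 8) (47 ≡ 7 (mod 8)), t ≡ 7·6 ≡ 2 (mod 8). So x ≡ 2 + 47·2 = 96 (mod 376).
  Combine with x ≡ 42 (mod 51): write x = 96 + 376·t and require 96 + 376·t ≡ 42 (mod 51), i.e. 376·t ≡ 42 − 96 ≡ 48 (mod 51). Since 376^(−1) ≡ 43 (mod 51) (376 ≡ 19 (mod 51)), t ≡ 43·48 ≡ 24 (mod 51). So x ≡ 96 + 376·24 = 9120 (mod 19176).
Unique solution in [0, 19176): x = 9120.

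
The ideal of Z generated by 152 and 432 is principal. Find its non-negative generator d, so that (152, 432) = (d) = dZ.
(152, 432) = (8); d = 8

In the PID Z, (a, b) is generated by gcd(a, b). Compute gcd(432, 152) with the extended Euclidean algorithm, tracking rows (r, s, t) with s·432 + t·152 = r:
  row A: (432, 1, 0)   [1·432 + 0·152 = 432]
  row B: (152, 0, 1)   [0·432 + 1·152 = 152]
  432 = 2·152 + 128   → row C = row A − 2·row B = (128, 1, −2)   [check: 1·432 − 2·152 = 128]
  152 = 1·128 + 24   → row D = row B − 1·row C = (24, −1, 3)   [check: −1·432 + 3·152 = 24]
  128 = 5·24 + 8   → row E = row C − 5·row D = (8, 6, −17)   [check: 6·432 − 17·152 = 8]
  24 = 3·8 + 0   → remainder 0, stop. gcd = 8 (last nonzero row E).
So gcd(152, 432) = 8, with Bézout identity 6·432 − 17·152 = 8. Containment (⊇): the Bézout identity exhibits 8 as an element of (152, 432), giving (8) ⊆ (152, 432). Containment (⊆): since 8 | 152 and 8 | 432 (152 = 8·19, 432 = 8·54), every Z-linear combination of 152 and 432 is divisible by 8, so (152, 432) ⊆ (8). Therefore (152, 432) = (8), d = 8.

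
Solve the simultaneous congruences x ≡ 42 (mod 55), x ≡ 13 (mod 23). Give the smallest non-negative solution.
The moduli 55, 23 are pairwise coprime, so by the CRT there is a unique solution mod 55·23 = 1265.
Solve by successive substitution. Start with x ≡ 42 (mod 55).
  Combine with x ≡ 13 (mod 23): write x = 42 + 55·t and require 42 + 55·t ≡ 13 (mod 23), i.e. 55·t ≡ 13 − 42 ≡ 17 (mod 23). Since 55^(−1) ≡ 18 (mod 23) (55 ≡ 9 (mod 23)), t ≡ 18·17 ≡ 7 (mod 23). So x ≡ 42 + 55·7 = 427 (mod 1265).
Unique solution in [0, 1265): x = 427.

Final answer: x ≡ 427 (mod 1265); the representative in [0, 1265) is 427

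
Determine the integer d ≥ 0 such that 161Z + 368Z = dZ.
(161, 368) = (23); d = 23

In the PID Z, (a, b) is generated by gcd(a, b). Compute gcd(368, 161) with the extended Euclidean algorithm, tracking rows (r, s, t) with s·368 + t·161 = r:
  row A: (368, 1, 0)   [1·368 + 0·161 = 368]
  row B: (161, 0, 1)   [0·368 + 1·161 = 161]
  368 = 2·161 + 46   → row C = row A − 2·row B = (46, 1, −2)   [check: 1·368 − 2·161 = 46]
  161 = 3·46 + 23   → row D = row B − 3·row C = (23, −3, 7)   [check: −3·368 + 7·161 = 23]
  46 = 2·23 + 0   → remainder 0, stop. gcd = 23 (last nonzero row D).
So gcd(161, 368) = 23, with Bézout identity −3·368 + 7·161 = 23. Containment (⊇): the Bézout identity exhibits 23 as an element of (161, 368), giving (23) ⊆ (161, 368). Containment (⊆): since 23 | 161 and 23 | 368 (161 = 23·7, 368 = 23·16), every Z-linear combination of 161 and 368 is divisible by 23, so (161, 368) ⊆ (23). Therefore (161, 368) = (23), d = 23.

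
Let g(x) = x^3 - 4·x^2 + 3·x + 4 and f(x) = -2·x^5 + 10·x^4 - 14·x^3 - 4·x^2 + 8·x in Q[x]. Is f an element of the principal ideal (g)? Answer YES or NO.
In Q[x] the ideal (g) consists of all multiples of g, so f ∈ (g) iff g | f, i.e. iff the remainder of f on division by g is 0. Divide f by g (g is monic, so eliminate the leading term of the running remainder at each step):
  leading term -2·x^5: subtract (-2·x^2)·g(x) = -2·x^5 + 8·x^4 - 6·x^3 - 8·x^2, leaving 2·x^4 - 8·x^3 + 4·x^2 + 8·x
  leading term 2·x^4: subtract (2·x)·g(x) = 2·x^4 - 8·x^3 + 6·x^2 + 8·x, leaving -2·x^2
The remainder r(x) = -2·x^2 ≠ 0 (and deg r < deg g), so g ∤ f, i.e. f ∉ (g).

Final answer: NO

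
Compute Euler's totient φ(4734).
φ is multiplicative, with φ(p^e) = p^e − p^(e−1). Factorise 4734 = 2 · 3^2 · 263. Then
  φ(4734) = (2 − 1) · (3^2 − 3^1) · (263 − 1) = 1 · 6 · 262 = 1572.

Final answer: φ(4734) = 1572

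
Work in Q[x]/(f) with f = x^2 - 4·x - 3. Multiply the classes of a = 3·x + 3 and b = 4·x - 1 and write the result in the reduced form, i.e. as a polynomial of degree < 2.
a · b ≡ 57·x + 33 (mod f(x))

First multiply in Q[x] without reducing: a · b = 12·x^2 + 9·x - 3. Now divide by f(x) = x^2 - 4·x - 3, eliminating the leading term at each step:
  leading term 12·x^2: subtract (12)·f(x) = 12·x^2 - 48·x - 36, leaving 57·x + 33
The degree is now < 2, so this is the remainder. Hence a · b ≡ 57·x + 33 in Q[x]/(f).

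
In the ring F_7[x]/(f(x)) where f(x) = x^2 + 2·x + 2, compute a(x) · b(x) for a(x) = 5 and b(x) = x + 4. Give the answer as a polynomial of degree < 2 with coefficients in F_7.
a · b ≡ 5·x + 6 (mod f(x))

Multiply as integer polynomials: a · b = 5·x + 20. Reducing coefficients mod 7: a · b ≡ 5·x + 6. This already has degree < 2, so no reduction by f is needed. Hence a · b ≡ 5·x + 6 in F_7[x]/(f).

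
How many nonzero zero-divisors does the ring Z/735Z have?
In Z/735Z each nonzero element is either a unit (gcd with 735 is 1) or a zero-divisor (gcd > 1). The number of units is φ(735): factorise 735 = 3 · 5 · 7^2, so φ(735) = (3 − 1) · (5 − 1) · (7^2 − 7^1) = 2 · 4 · 42 = 336. The nonzero elements number 735 − 1 = 734. Hence the nonzero zero-divisors number 734 − 336 = 398.

Final answer: Z/735Z has 398 nonzero zero-divisors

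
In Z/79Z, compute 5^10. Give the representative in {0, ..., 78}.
Use repeated squaring. Binary(10) = 1010. Walk through the bits of the exponent 10 left-to-right: at each bit after the leading one, square the running value, then multiply by 5 if the bit is 1 (always reducing mod 79):
  bit 1 = 1 (leading): start with 5.
  bit 2 = 0: square 5^2 = 25 (mod 79).
  bit 3 = 1: square 25^2 = 625 ≡ 72; bit is 1, so multiply 72·5 = 360 ≡ 44 (mod 79).
  bit 4 = 0: square 44^2 = 1936 ≡ 40 (mod 79).
Final value: 5^10 ≡ 40 (mod 79).

Final answer: 40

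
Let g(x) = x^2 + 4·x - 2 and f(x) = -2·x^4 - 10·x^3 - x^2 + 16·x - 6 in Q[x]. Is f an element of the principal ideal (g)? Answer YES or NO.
In Q[x] the ideal (g) consists of all multiples of g, so f ∈ (g) iff g | f, i.e. iff the remainder of f on division by g is 0. Divide f by g (g is monic, so eliminate the leading term of the running remainder at each step):
  leading term -2·x^4: subtract (-2·x^2)·g(x) = -2·x^4 - 8·x^3 + 4·x^2, leaving -2·x^3 - 5·x^2 + 16·x - 6
  leading term -2·x^3: subtract (-2·x)·g(x) = -2·x^3 - 8·x^2 + 4·x, leaving 3·x^2 + 12·x - 6
  leading term 3·x^2: subtract (3)·g(x) = 3·x^2 + 12·x - 6, leaving 0
The remainder is 0, so f(x) = g(x) · h(x) with h(x) = -2·x^2 - 2·x + 3. Hence g | f, i.e. f ∈ (g).

Final answer: YES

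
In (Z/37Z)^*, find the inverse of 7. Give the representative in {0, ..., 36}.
7^(−1) ≡ 16 (mod 37)

Apply the extended Euclidean algorithm to (37, 7), tracking rows (r, s, t) with s·37 + t·7 = r. Each division r_prev = q·r_cur + r_new produces the new row as (previous row) − q·(current row):
  row A: (37, 1, 0)   [1·37 + 0·7 = 37]
  row B: (7, 0, 1)   [0·37 + 1·7 = 7]
  37 = 5·7 + 2   → row C = row A − 5·row B = (2, 1, −5)   [check: 1·37 − 5·7 = 2]
  7 = 3·2 + 1   → row D = row B − 3·row C = (1, −3, 16)   [check: −3·37 + 16·7 = 1]
  2 = 2·1 + 0   → remainder 0, stop. gcd = 1 (last nonzero row D).
The gcd is 1, so 7 is invertible mod 37. The last nonzero row gives −3·37 + 16·7 = 1, so t = 16. So 7^(−1) ≡ 16 (mod 37). Verify: 7 · 16 = 112 ≡ 1 (mod 37). ✓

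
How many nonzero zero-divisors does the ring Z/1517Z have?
Z/1517Z has 76 nonzero zero-divisors

In Z/1517Z each nonzero element is either a unit (gcd with 1517 is 1) or a zero-divisor (gcd > 1). The number of units is φ(1517): factorise 1517 = 37 · 41, so φ(1517) = (37 − 1) · (41 − 1) = 36 · 40 = 1440. The nonzero elements number 1517 − 1 = 1516. Hence the nonzero zero-divisors number 1516 − 1440 = 76.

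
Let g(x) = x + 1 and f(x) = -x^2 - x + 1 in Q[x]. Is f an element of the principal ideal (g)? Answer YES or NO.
NO

In Q[x] the ideal (g) consists of all multiples of g, so f ∈ (g) iff g | f, i.e. iff the remainder of f on division by g is 0. Divide f by g (g is monic, so eliminate the leading term of the running remainder at each step):
  leading term -x^2: subtract (-x)·g(x) = -x^2 - x, leaving 1
The remainder r(x) = 1 ≠ 0 (and deg r < deg g), so g ∤ f, i.e. f ∉ (g).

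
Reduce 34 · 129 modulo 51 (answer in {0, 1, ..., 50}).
0

Reduce the factors first: 129 ≡ 27 (mod 51), so 34 · 129 ≡ 34 · 27 (mod 51). 34 · 27 = 918. Dividing by 51: 918 = 18·51 + 0. So (34 · 129) mod 51 = 0.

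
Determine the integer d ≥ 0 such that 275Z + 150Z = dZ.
In the PID Z, (a, b) is generated by gcd(a, b). Compute gcd(275, 150) with the extended Euclidean algorithm, tracking rows (r, s, t) with s·275 + t·150 = r:
  row A: (275, 1, 0)   [1·275 + 0·150 = 275]
  row B: (150, 0, 1)   [0·275 + 1·150 = 150]
  275 = 1·150 + 125   → row C = row A − 1·row B = (125, 1, −1)   [check: 1·275 − 1·150 = 125]
  150 = 1·125 + 25   → row D = row B − 1·row C = (25, −1, 2)   [check: −1·275 + 2·150 = 25]
  125 = 5·25 + 0   → remainder 0, stop. gcd = 25 (last nonzero row D).
So gcd(275, 150) = 25, with Bézout identity −1·275 + 2·150 = 25. Containment (⊇): the Bézout identity exhibits 25 as an element of (275, 150), giving (25) ⊆ (275, 150). Containment (⊆): since 25 | 275 and 25 | 150 (275 = 25·11, 150 = 25·6), every Z-linear combination of 275 and 150 is divisible by 25, so (275, 150) ⊆ (25). Therefore (275, 150) = (25), d = 25.

Final answer: (275, 150) = (25); d = 25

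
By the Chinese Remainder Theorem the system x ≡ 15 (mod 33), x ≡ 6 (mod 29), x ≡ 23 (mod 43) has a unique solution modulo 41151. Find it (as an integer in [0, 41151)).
x ≡ 16449 (mod 41151); the representative in [0, 41151) is 16449

The moduli 33, 29, 43 are pairwise coprime, so by the CRT there is a unique solution mod 33·29·43 = 41151.
Solve by successive substitution. Start with x ≡ 15 (mod 33).
  Combine with x ≡ 6 (mod 29): write x = 15 + 33·t and require 15 + 33·t ≡ 6 (mod 29), i.e. 33·t ≡ 6 − 15 ≡ 20 (mod 29). Since 33^(−1) ≡ 22 (mod 29) (33 ≡ 4 (mod 29)), t ≡ 22·20 ≡ 5 (mod 29). So x ≡ 15 + 33·5 = 180 (mod 957).
  Combine with x ≡ 23 (mod 43): write x = 180 + 957·t and require 180 + 957·t ≡ 23 (mod 43), i.e. 957·t ≡ 23 − 180 ≡ 15 (mod 43). Since 957^(−1) ≡ 4 (mod 43) (957 ≡ 11 (mod 43)), t ≡ 4·15 ≡ 17 (mod 43). So x ≡ 180 + 957·17 = 16449 (mod 41151).
Unique solution in [0, 41151): x = 16449.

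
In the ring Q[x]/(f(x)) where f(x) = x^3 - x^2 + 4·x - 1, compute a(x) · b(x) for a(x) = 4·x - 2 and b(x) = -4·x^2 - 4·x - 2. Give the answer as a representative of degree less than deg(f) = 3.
a · b ≡ -24·x^2 + 64·x - 12 (mod f(x))

First multiply in Q[x] without reducing: a · b = -16·x^3 - 8·x^2 + 4. Now divide by f(x) = x^3 - x^2 + 4·x - 1, eliminating the leading term at each step:
  leading term -16·x^3: subtract (-16)·f(x) = -16·x^3 + 16·x^2 - 64·x + 16, leaving -24·x^2 + 64·x - 12
The degree is now < 3, so this is the remainder. Hence a · b ≡ -24·x^2 + 64·x - 12 in Q[x]/(f).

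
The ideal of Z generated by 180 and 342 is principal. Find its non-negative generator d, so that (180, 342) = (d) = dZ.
(180, 342) = (18); d = 18

In the PID Z, (a, b) is generated by gcd(a, b). Compute gcd(342, 180) with the extended Euclidean algorithm, tracking rows (r, s, t) with s·342 + t·180 = r:
  row A: (342, 1, 0)   [1·342 + 0·180 = 342]
  row B: (180, 0, 1)   [0·342 + 1·180 = 180]
  342 = 1·180 + 162   → row C = row A − 1·row B = (162, 1, −1)   [check: 1·342 − 1·180 = 162]
  180 = 1·162 + 18   → row D = row B − 1·row C = (18, −1, 2)   [check: −1·342 + 2·180 = 18]
  162 = 9·18 + 0   → remainder 0, stop. gcd = 18 (last nonzero row D).
So gcd(180, 342) = 18, with Bézout identity −1·342 + 2·180 = 18. Containment (⊇): the Bézout identity exhibits 18 as an element of (180, 342), giving (18) ⊆ (180, 342). Containment (⊆): since 18 | 180 and 18 | 342 (180 = 18·10, 342 = 18·19), every Z-linear combination of 180 and 342 is divisible by 18, so (180, 342) ⊆ (18). Therefore (180, 342) = (18), d = 18.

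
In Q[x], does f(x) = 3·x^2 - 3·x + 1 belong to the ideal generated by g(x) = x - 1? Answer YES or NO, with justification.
NO

In Q[x] the ideal (g) consists of all multiples of g, so f ∈ (g) iff g | f, i.e. iff the remainder of f on division by g is 0. Divide f by g (g is monic, so eliminate the leading term of the running remainder at each step):
  leading term 3·x^2: subtract (3·x)·g(x) = 3·x^2 - 3·x, leaving 1
The remainder r(x) = 1 ≠ 0 (and deg r < deg g), so g ∤ f, i.e. f ∉ (g).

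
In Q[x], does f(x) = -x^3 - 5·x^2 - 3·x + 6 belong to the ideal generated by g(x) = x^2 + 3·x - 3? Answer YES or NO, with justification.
In Q[x] the ideal (g) consists of all multiples of g, so f ∈ (g) iff g | f, i.e. iff the remainder of f on division by g is 0. Divide f by g (g is monic, so eliminate the leading term of the running remainder at each step):
  leading term -x^3: subtract (-x)·g(x) = -x^3 - 3·x^2 + 3·x, leaving -2·x^2 - 6·x + 6
  leading term -2·x^2: subtract (-2)·g(x) = -2·x^2 - 6·x + 6, leaving 0
The remainder is 0, so f(x) = g(x) · h(x) with h(x) = -x - 2. Hence g | f, i.e. f ∈ (g).

Final answer: YES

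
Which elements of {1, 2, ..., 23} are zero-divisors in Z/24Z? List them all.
nonzero zero-divisors of Z/24Z = {2, 3, 4, 6, 8, 9, 10, 12, 14, 15, 16, 18, 20, 21, 22}

An element a ∈ Z/24Z (with a ≠ 0) is a zero-divisor iff gcd(a, 24) > 1 (because a is a unit precisely when gcd(a, n) = 1, and in Z/nZ every nonzero, non-unit element is a zero-divisor). Scan a = 1, ..., 23 and keep those with gcd(a, 24) > 1:
  gcd(2, 24) = 2, gcd(3, 24) = 3, gcd(4, 24) = 4, gcd(6, 24) = 6, gcd(8, 24) = 8, gcd(9, 24) = 3, gcd(10, 24) = 2, gcd(12, 24) = 12, gcd(14, 24) = 2, gcd(15, 24) = 3, gcd(16, 24) = 8, gcd(18, 24) = 6, gcd(20, 24) = 4, gcd(21, 24) = 3, gcd(22, 24) = 2.
All other a ∈ {1, ..., 23} have gcd(a, 24) = 1 and are units. So the nonzero zero-divisors are exactly the 15 values of a appearing in this scan.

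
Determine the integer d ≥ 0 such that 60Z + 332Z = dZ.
In the PID Z, (a, b) is generated by gcd(a, b). Compute gcd(332, 60) with the extended Euclidean algorithm, tracking rows (r, s, t) with s·332 + t·60 = r:
  row A: (332, 1, 0)   [1·332 + 0·60 = 332]
  row B: (60, 0, 1)   [0·332 + 1·60 = 60]
  332 = 5·60 + 32   → row C = row A − 5·row B = (32, 1, −5)   [check: 1·332 − 5·60 = 32]
  60 = 1·32 + 28   → row D = row B − 1·row C = (28, −1, 6)   [check: −1·332 + 6·60 = 28]
  32 = 1·28 + 4   → row E = row C − 1·row D = (4, 2, −11)   [check: 2·332 − 11·60 = 4]
  28 = 7·4 + 0   → remainder 0, stop. gcd = 4 (last nonzero row E).
So gcd(60, 332) = 4, with Bézout identity 2·332 − 11·60 = 4. Containment (⊇): the Bézout identity exhibits 4 as an element of (60, 332), giving (4) ⊆ (60, 332). Containment (⊆): since 4 | 60 and 4 | 332 (60 = 4·15, 332 = 4·83), every Z-linear combination of 60 and 332 is divisible by 4, so (60, 332) ⊆ (4). Therefore (60, 332) = (4), d = 4.

Final answer: (60, 332) = (4); d = 4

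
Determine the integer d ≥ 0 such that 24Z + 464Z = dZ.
(24, 464) = (8); d = 8

In the PID Z, (a, b) is generated by gcd(a, b). Compute gcd(464, 24) with the extended Euclidean algorithm, tracking rows (r, s, t) with s·464 + t·24 = r:
  row A: (464, 1, 0)   [1·464 + 0·24 = 464]
  row B: (24, 0, 1)   [0·464 + 1·24 = 24]
  464 = 19·24 + 8   → row C = row A − 19·row B = (8, 1, −19)   [check: 1·464 − 19·24 = 8]
  24 = 3·8 + 0   → remainder 0, stop. gcd = 8 (last nonzero row C).
So gcd(24, 464) = 8, with Bézout identity 1·464 − 19·24 = 8. Containment (⊇): the Bézout identity exhibits 8 as an element of (24, 464), giving (8) ⊆ (24, 464). Containment (⊆): since 8 | 24 and 8 | 464 (24 = 8·3, 464 = 8·58), every Z-linear combination of 24 and 464 is divisible by 8, so (24, 464) ⊆ (8). Therefore (24, 464) = (8), d = 8.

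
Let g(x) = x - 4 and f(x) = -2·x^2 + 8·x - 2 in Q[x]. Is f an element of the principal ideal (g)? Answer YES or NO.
In Q[x] the ideal (g) consists of all multiples of g, so f ∈ (g) iff g | f, i.e. iff the remainder of f on division by g is 0. Divide f by g (g is monic, so eliminate the leading term of the running remainder at each step):
  leading term -2·x^2: subtract (-2·x)·g(x) = -2·x^2 + 8·x, leaving -2
The remainder r(x) = -2 ≠ 0 (and deg r < deg g), so g ∤ f, i.e. f ∉ (g).

Final answer: NO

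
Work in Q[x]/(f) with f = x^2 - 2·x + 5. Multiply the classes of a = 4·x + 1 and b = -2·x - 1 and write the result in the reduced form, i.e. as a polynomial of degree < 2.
First multiply in Q[x] without reducing: a · b = -8·x^2 - 6·x - 1. Now divide by f(x) = x^2 - 2·x + 5, eliminating the leading term at each step:
  leading term -8·x^2: subtract (-8)·f(x) = -8·x^2 + 16·x - 40, leaving 39 - 22·x
The degree is now < 2, so this is the remainder. Hence a · b ≡ 39 - 22·x in Q[x]/(f).

Final answer: a · b ≡ 39 - 22·x (mod f(x))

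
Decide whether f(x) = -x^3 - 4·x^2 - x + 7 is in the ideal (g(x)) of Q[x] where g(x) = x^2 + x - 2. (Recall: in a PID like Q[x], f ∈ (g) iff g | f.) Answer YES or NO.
In Q[x] the ideal (g) consists of all multiples of g, so f ∈ (g) iff g | f, i.e. iff the remainder of f on division by g is 0. Divide f by g (g is monic, so eliminate the leading term of the running remainder at each step):
  leading term -x^3: subtract (-x)·g(x) = -x^3 - x^2 + 2·x, leaving -3·x^2 - 3·x + 7
  leading term -3·x^2: subtract (-3)·g(x) = -3·x^2 - 3·x + 6, leaving 1
The remainder r(x) = 1 ≠ 0 (and deg r < deg g), so g ∤ f, i.e. f ∉ (g).

Final answer: NO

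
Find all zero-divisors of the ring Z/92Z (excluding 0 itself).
nonzero zero-divisors of Z/92Z = {2, 4, 6, 8, 10, 12, 14, 16, 18, 20, 22, 23, 24, 26, 28, 30, 32, 34, 36, 38, 40, 42, 44, 46, 48, 50, 52, 54, 56, 58, 60, 62, 64, 66, 68, 69, 70, 72, 74, 76, 78, 80, 82, 84, 86, 88, 90}

An element a ∈ Z/92Z (with a ≠ 0) is a zero-divisor iff gcd(a, 92) > 1 (because a is a unit precisely when gcd(a, n) = 1, and in Z/nZ every nonzero, non-unit element is a zero-divisor). Scan a = 1, ..., 91 and keep those with gcd(a, 92) > 1:
  gcd(2, 92) = 2, gcd(4, 92) = 4, gcd(6, 92) = 2, gcd(8, 92) = 4, gcd(10, 92) = 2, gcd(12, 92) = 4, gcd(14, 92) = 2, gcd(16, 92) = 4, gcd(18, 92) = 2, gcd(20, 92) = 4, gcd(22, 92) = 2, gcd(23, 92) = 23, gcd(24, 92) = 4, gcd(26, 92) = 2, gcd(28, 92) = 4, gcd(30, 92) = 2, gcd(32, 92) = 4, gcd(34, 92) = 2, gcd(36, 92) = 4, gcd(38, 92) = 2, gcd(40, 92) = 4, gcd(42, 92) = 2, gcd(44, 92) = 4, gcd(46, 92) = 46, gcd(48, 92) = 4, gcd(50, 92) = 2, gcd(52, 92) = 4, gcd(54, 92) = 2, gcd(56, 92) = 4, gcd(58, 92) = 2, gcd(60, 92) = 4, gcd(62, 92) = 2, gcd(64, 92) = 4, gcd(66, 92) = 2, gcd(68, 92) = 4, gcd(69, 92) = 23, gcd(70, 92) = 2, gcd(72, 92) = 4, gcd(74, 92) = 2, gcd(76, 92) = 4, gcd(78, 92) = 2, gcd(80, 92) = 4, gcd(82, 92) = 2, gcd(84, 92) = 4, gcd(86, 92) = 2, gcd(88, 92) = 4, gcd(90, 92) = 2.
All other a ∈ {1, ..., 91} have gcd(a, 92) = 1 and are units. So the nonzero zero-divisors are exactly the 47 values of a appearing in this scan.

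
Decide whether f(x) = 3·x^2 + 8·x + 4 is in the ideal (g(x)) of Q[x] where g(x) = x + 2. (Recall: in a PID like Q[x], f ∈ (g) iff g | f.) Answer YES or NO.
YES

In Q[x] the ideal (g) consists of all multiples of g, so f ∈ (g) iff g | f, i.e. iff the remainder of f on division by g is 0. Divide f by g (g is monic, so eliminate the leading term of the running remainder at each step):
  leading term 3·x^2: subtract (3·x)·g(x) = 3·x^2 + 6·x, leaving 2·x + 4
  leading term 2·x: subtract (2)·g(x) = 2·x + 4, leaving 0
The remainder is 0, so f(x) = g(x) · h(x) with h(x) = 3·x + 2. Hence g | f, i.e. f ∈ (g).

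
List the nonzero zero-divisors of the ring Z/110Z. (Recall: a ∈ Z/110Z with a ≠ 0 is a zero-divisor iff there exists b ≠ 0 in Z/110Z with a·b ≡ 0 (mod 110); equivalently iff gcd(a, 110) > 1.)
nonzero zero-divisors of Z/110Z = {2, 4, 5, 6, 8, 10, 11, 12, 14, 15, 16, 18, 20, 22, 24, 25, 26, 28, 30, 32, 33, 34, 35, 36, 38, 40, 42, 44, 45, 46, 48, 50, 52, 54, 55, 56, 58, 60, 62, 64, 65, 66, 68, 70, 72, 74, 75, 76, 77, 78, 80, 82, 84, 85, 86, 88, 90, 92, 94, 95, 96, 98, 99, 100, 102, 104, 105, 106, 108}

An element a ∈ Z/110Z (with a ≠ 0) is a zero-divisor iff gcd(a, 110) > 1 (because a is a unit precisely when gcd(a, n) = 1, and in Z/nZ every nonzero, non-unit element is a zero-divisor). Scan a = 1, ..., 109 and keep those with gcd(a, 110) > 1:
  gcd(2, 110) = 2, gcd(4, 110) = 2, gcd(5, 110) = 5, gcd(6, 110) = 2, gcd(8, 110) = 2, gcd(10, 110) = 10, gcd(11, 110) = 11, gcd(12, 110) = 2, gcd(14, 110) = 2, gcd(15, 110) = 5, gcd(16, 110) = 2, gcd(18, 110) = 2, gcd(20, 110) = 10, gcd(22, 110) = 22, gcd(24, 110) = 2, gcd(25, 110) = 5, gcd(26, 110) = 2, gcd(28, 110) = 2, gcd(30, 110) = 10, gcd(32, 110) = 2, gcd(33, 110) = 11, gcd(34, 110) = 2, gcd(35, 110) = 5, gcd(36, 110) = 2, gcd(38, 110) = 2, gcd(40, 110) = 10, gcd(42, 110) = 2, gcd(44, 110) = 22, gcd(45, 110) = 5, gcd(46, 110) = 2, gcd(48, 110) = 2, gcd(50, 110) = 10, gcd(52, 110) = 2, gcd(54, 110) = 2, gcd(55, 110) = 55, gcd(56, 110) = 2, gcd(58, 110) = 2, gcd(60, 110) = 10, gcd(62, 110) = 2, gcd(64, 110) = 2, gcd(65, 110) = 5, gcd(66, 110) = 22, gcd(68, 110) = 2, gcd(70, 110) = 10, gcd(72, 110) = 2, gcd(74, 110) = 2, gcd(75, 110) = 5, gcd(76, 110) = 2, gcd(77, 110) = 11, gcd(78, 110) = 2, gcd(80, 110) = 10, gcd(82, 110) = 2, gcd(84, 110) = 2, gcd(85, 110) = 5, gcd(86, 110) = 2, gcd(88, 110) = 22, gcd(90, 110) = 10, gcd(92, 110) = 2, gcd(94, 110) = 2, gcd(95, 110) = 5, gcd(96, 110) = 2, gcd(98, 110) = 2, gcd(99, 110) = 11, gcd(100, 110) = 10, gcd(102, 110) = 2, gcd(104, 110) = 2, gcd(105, 110) = 5, gcd(106, 110) = 2, gcd(108, 110) = 2.
All other a ∈ {1, ..., 109} have gcd(a, 110) = 1 and are units. So the nonzero zero-divisors are exactly the 69 values of a appearing in this scan.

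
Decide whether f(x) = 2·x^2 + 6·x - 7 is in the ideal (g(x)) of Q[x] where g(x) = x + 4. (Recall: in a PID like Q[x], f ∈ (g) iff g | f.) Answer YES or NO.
NO

In Q[x] the ideal (g) consists of all multiples of g, so f ∈ (g) iff g | f, i.e. iff the remainder of f on division by g is 0. Divide f by g (g is monic, so eliminate the leading term of the running remainder at each step):
  leading term 2·x^2: subtract (2·x)·g(x) = 2·x^2 + 8·x, leaving -2·x - 7
  leading term -2·x: subtract (-2)·g(x) = -2·x - 8, leaving 1
The remainder r(x) = 1 ≠ 0 (and deg r < deg g), so g ∤ f, i.e. f ∉ (g).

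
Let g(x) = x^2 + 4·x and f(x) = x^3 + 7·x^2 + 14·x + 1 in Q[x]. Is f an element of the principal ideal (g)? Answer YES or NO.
In Q[x] the ideal (g) consists of all multiples of g, so f ∈ (g) iff g | f, i.e. iff the remainder of f on division by g is 0. Divide f by g (g is monic, so eliminate the leading term of the running remainder at each step):
  leading term x^3: subtract (x)·g(x) = x^3 + 4·x^2, leaving 3·x^2 + 14·x + 1
  leading term 3·x^2: subtract (3)·g(x) = 3·x^2 + 12·x, leaving 2·x + 1
The remainder r(x) = 2·x + 1 ≠ 0 (and deg r < deg g), so g ∤ f, i.e. f ∉ (g).

Final answer: NO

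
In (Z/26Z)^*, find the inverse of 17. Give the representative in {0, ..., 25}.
17^(−1) ≡ 23 (mod 26)

Apply the extended Euclidean algorithm to (26, 17), tracking rows (r, s, t) with s·26 + t·17 = r. Each division r_prev = q·r_cur + r_new produces the new row as (previous row) − q·(current row):
  row A: (26, 1, 0)   [1·26 + 0·17 = 26]
  row B: (17, 0, 1)   [0·26 + 1·17 = 17]
  26 = 1·17 + 9   → row C = row A − 1·row B = (9, 1, −1)   [check: 1·26 − 1·17 = 9]
  17 = 1·9 + 8   → row D = row B − 1·row C = (8, −1, 2)   [check: −1·26 + 2·17 = 8]
  9 = 1·8 + 1   → row E = row C − 1·row D = (1, 2, −3)   [check: 2·26 − 3·17 = 1]
  8 = 8·1 + 0   → remainder 0, stop. gcd = 1 (last nonzero row E).
The gcd is 1, so 17 is invertible mod 26. The last nonzero row gives 2·26 − 3·17 = 1, so t = −3. So 17^(−1) ≡ −3 ≡ 23 (mod 26). Verify: 17 · 23 = 391 ≡ 1 (mod 26). ✓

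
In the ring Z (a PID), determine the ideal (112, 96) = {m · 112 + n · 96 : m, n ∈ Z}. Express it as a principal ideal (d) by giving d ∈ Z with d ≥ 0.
In the PID Z, (a, b) is generated by gcd(a, b). Compute gcd(112, 96) with the extended Euclidean algorithm, tracking rows (r, s, t) with s·112 + t·96 = r:
  row A: (112, 1, 0)   [1·112 + 0·96 = 112]
  row B: (96, 0, 1)   [0·112 + 1·96 = 96]
  112 = 1·96 + 16   → row C = row A − 1·row B = (16, 1, −1)   [check: 1·112 − 1·96 = 16]
  96 = 6·16 + 0   → remainder 0, stop. gcd = 16 (last nonzero row C).
So gcd(112, 96) = 16, with Bézout identity 1·112 − 1·96 = 16. Containment (⊇): the Bézout identity exhibits 16 as an element of (112, 96), giving (16) ⊆ (112, 96). Containment (⊆): since 16 | 112 and 16 | 96 (112 = 16·7, 96 = 16·6), every Z-linear combination of 112 and 96 is divisible by 16, so (112, 96) ⊆ (16). Therefore (112, 96) = (16), d = 16.

Final answer: (112, 96) = (16); d = 16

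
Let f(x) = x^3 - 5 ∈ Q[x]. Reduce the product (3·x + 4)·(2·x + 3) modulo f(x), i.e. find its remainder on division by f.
First multiply in Q[x] without reducing: a · b = 6·x^2 + 17·x + 12. This already has degree < 3, so no reduction is needed. Hence a · b ≡ 6·x^2 + 17·x + 12 in Q[x]/(f).

Final answer: a · b ≡ 6·x^2 + 17·x + 12 (mod f(x))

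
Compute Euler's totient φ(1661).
φ(1661) = 1500

φ is multiplicative, with φ(p^e) = p^e − p^(e−1). Factorise 1661 = 11 · 151. Then
  φ(1661) = (11 − 1) · (151 − 1) = 10 · 150 = 1500.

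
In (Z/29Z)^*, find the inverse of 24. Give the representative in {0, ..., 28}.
Apply the extended Euclidean algorithm to (29, 24), tracking rows (r, s, t) with s·29 + t·24 = r. Each division r_prev = q·r_cur + r_new produces the new row as (previous row) − q·(current row):
  row A: (29, 1, 0)   [1·29 + 0·24 = 29]
  row B: (24, 0, 1)   [0·29 + 1·24 = 24]
  29 = 1·24 + 5   → row C = row A − 1·row B = (5, 1, −1)   [check: 1·29 − 1·24 = 5]
  24 = 4·5 + 4   → row D = row B − 4·row C = (4, −4, 5)   [check: −4·29 + 5·24 = 4]
  5 = 1·4 + 1   → row E = row C − 1·row D = (1, 5, −6)   [check: 5·29 − 6·24 = 1]
  4 = 4·1 + 0   → remainder 0, stop. gcd = 1 (last nonzero row E).
The gcd is 1, so 24 is invertible mod 29. The last nonzero row gives 5·29 − 6·24 = 1, so t = −6. So 24^(−1) ≡ −6 ≡ 23 (mod 29). Verify: 24 · 23 = 552 ≡ 1 (mod 29). ✓

Final answer: 24^(−1) ≡ 23 (mod 29)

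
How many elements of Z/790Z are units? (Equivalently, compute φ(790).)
An element a ∈ Z/790Z is a unit iff gcd(a, 790) = 1, so the number of units is φ(790). φ is multiplicative, with φ(p^e) = p^e − p^(e−1). Factorise 790 = 2 · 5 · 79. Then
  φ(790) = (2 − 1) · (5 − 1) · (79 − 1) = 1 · 4 · 78 = 312.

Final answer: Z/790Z has φ(790) = 312 units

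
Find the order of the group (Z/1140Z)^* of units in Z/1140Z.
(Z/1140Z)^* consists of the classes a with gcd(a, 1140) = 1, so its order is φ(1140). φ is multiplicative, with φ(p^e) = p^e − p^(e−1). Factorise 1140 = 2^2 · 3 · 5 · 19. Then
  φ(1140) = (2^2 − 2^1) · (3 − 1) · (5 − 1) · (19 − 1) = 2 · 2 · 4 · 18 = 288.
Thus |(Z/1140Z)^*| = 288.

Final answer: |(Z/1140Z)^*| = 288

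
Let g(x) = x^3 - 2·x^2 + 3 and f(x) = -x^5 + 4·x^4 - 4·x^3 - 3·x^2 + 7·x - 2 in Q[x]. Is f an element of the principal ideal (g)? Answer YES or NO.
In Q[x] the ideal (g) consists of all multiples of g, so f ∈ (g) iff g | f, i.e. iff the remainder of f on division by g is 0. Divide f by g (g is monic, so eliminate the leading term of the running remainder at each step):
  leading term -x^5: subtract (-x^2)·g(x) = -x^5 + 2·x^4 - 3·x^2, leaving 2·x^4 - 4·x^3 + 7·x - 2
  leading term 2·x^4: subtract (2·x)·g(x) = 2·x^4 - 4·x^3 + 6·x, leaving x - 2
The remainder r(x) = x - 2 ≠ 0 (and deg r < deg g), so g ∤ f, i.e. f ∉ (g).

Final answer: NO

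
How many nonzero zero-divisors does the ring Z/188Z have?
In Z/188Z each nonzero element is either a unit (gcd with 188 is 1) or a zero-divisor (gcd > 1). The number of units is φ(188): factorise 188 = 2^2 · 47, so φ(188) = (2^2 − 2^1) · (47 − 1) = 2 · 46 = 92. The nonzero elements number 188 − 1 = 187. Hence the nonzero zero-divisors number 187 − 92 = 95.

Final answer: Z/188Z has 95 nonzero zero-divisors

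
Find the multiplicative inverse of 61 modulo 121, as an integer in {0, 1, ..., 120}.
61^(−1) ≡ 2 (mod 121)

Apply the extended Euclidean algorithm to (121, 61), tracking rows (r, s, t) with s·121 + t·61 = r. Each division r_prev = q·r_cur + r_new produces the new row as (previous row) − q·(current row):
  row A: (121, 1, 0)   [1·121 + 0·61 = 121]
  row B: (61, 0, 1)   [0·121 + 1·61 = 61]
  121 = 1·61 + 60   → row C = row A − 1·row B = (60, 1, −1)   [check: 1·121 − 1·61 = 60]
  61 = 1·60 + 1   → row D = row B − 1·row C = (1, −1, 2)   [check: −1·121 + 2·61 = 1]
  60 = 60·1 + 0   → remainder 0, stop. gcd = 1 (last nonzero row D).
The gcd is 1, so 61 is invertible mod 121. The last nonzero row gives −1·121 + 2·61 = 1, so t = 2. So 61^(−1) ≡ 2 (mod 121). Verify: 61 · 2 = 122 ≡ 1 (mod 121). ✓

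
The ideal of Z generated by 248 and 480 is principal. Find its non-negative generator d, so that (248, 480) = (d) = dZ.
In the PID Z, (a, b) is generated by gcd(a, b). Compute gcd(480, 248) with the extended Euclidean algorithm, tracking rows (r, s, t) with s·480 + t·248 = r:
  row A: (480, 1, 0)   [1·480 + 0·248 = 480]
  row B: (248, 0, 1)   [0·480 + 1·248 = 248]
  480 = 1·248 + 232   → row C = row A − 1·row B = (232, 1, −1)   [check: 1·480 − 1·248 = 232]
  248 = 1·232 + 16   → row D = row B − 1·row C = (16, −1, 2)   [check: −1·480 + 2·248 = 16]
  232 = 14·16 + 8   → row E = row C − 14·row D = (8, 15, −29)   [check: 15·480 − 29·248 = 8]
  16 = 2·8 + 0   → remainder 0, stop. gcd = 8 (last nonzero row E).
So gcd(248, 480) = 8, with Bézout identity 15·480 − 29·248 = 8. Containment (⊇): the Bézout identity exhibits 8 as an element of (248, 480), giving (8) ⊆ (248, 480). Containment (⊆): since 8 | 248 and 8 | 480 (248 = 8·31, 480 = 8·60), every Z-linear combination of 248 and 480 is divisible by 8, so (248, 480) ⊆ (8). Therefore (248, 480) = (8), d = 8.

Final answer: (248, 480) = (8); d = 8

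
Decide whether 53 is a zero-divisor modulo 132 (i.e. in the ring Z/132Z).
gcd(53, 132) = 1, so 53 is a unit in Z/132Z (it has a multiplicative inverse). A unit cannot be a zero-divisor: if 53·b ≡ 0 then multiplying both sides by 53^(−1) gives b ≡ 0. So 53 is not a zero-divisor.

Final answer: NO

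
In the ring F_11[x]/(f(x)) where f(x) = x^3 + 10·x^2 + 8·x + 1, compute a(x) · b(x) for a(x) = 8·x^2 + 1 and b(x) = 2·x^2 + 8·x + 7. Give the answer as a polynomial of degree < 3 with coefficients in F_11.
Multiply as integer polynomials: a · b = 16·x^4 + 64·x^3 + 58·x^2 + 8·x + 7. Reducing coefficients mod 11: a · b ≡ 5·x^4 + 9·x^3 + 3·x^2 + 8·x + 7. Now divide by f(x) = x^3 + 10·x^2 + 8·x + 1 in F_11[x], eliminating the leading term at each step:
  leading term 5·x^4: subtract (5·x)·f(x) = 5·x^4 + 6·x^3 + 7·x^2 + 5·x, leaving 3·x^3 + 7·x^2 + 3·x + 7 (coefficients mod 11)
  leading term 3·x^3: subtract (3)·f(x) = 3·x^3 + 8·x^2 + 2·x + 3, leaving 10·x^2 + x + 4 (coefficients mod 11)
The degree is now < 3, so this is the remainder. Hence a · b ≡ 10·x^2 + x + 4 in F_11[x]/(f).

Final answer: a · b ≡ 10·x^2 + x + 4 (mod f(x))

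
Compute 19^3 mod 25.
Use repeated squaring. Binary(3) = 11. Walk through the bits of the exponent 3 left-to-right: at each bit after the leading one, square the running value, then multiply by 19 if the bit is 1 (always reducing mod 25):
  bit 1 = 1 (leading): start with 19.
  bit 2 = 1: square 19^2 = 361 ≡ 11; bit is 1, so multiply 11·19 = 209 ≡ 9 (mod 25).
Final value: 19^3 ≡ 9 (mod 25).

Final answer: 9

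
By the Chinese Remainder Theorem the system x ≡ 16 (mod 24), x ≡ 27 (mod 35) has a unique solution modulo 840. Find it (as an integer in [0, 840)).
The moduli 24, 35 are pairwise coprime, so by the CRT there is a unique solution mod 24·35 = 840.
Solve by successive substitution. Start with x ≡ 16 (mod 24).
  Combine with x ≡ 27 (mod 35): write x = 16 + 24·t and require 16 + 24·t ≡ 27 (mod 35), i.e. 24·t ≡ 27 − 16 ≡ 11 (mod 35). Since 24^(−1) ≡ 19 (mod 35), t ≡ 19·11 ≡ 34 (mod 35). So x ≡ 16 + 24·34 = 832 (mod 840).
Unique solution in [0, 840): x = 832.

Final answer: x ≡ 832 (mod 840); the representative in [0, 840) is 832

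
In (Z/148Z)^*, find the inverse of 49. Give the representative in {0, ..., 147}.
49^(−1) ≡ 145 (mod 148)

Apply the extended Euclidean algorithm to (148, 49), tracking rows (r, s, t) with s·148 + t·49 = r. Each division r_prev = q·r_cur + r_new produces the new row as (previous row) − q·(current row):
  row A: (148, 1, 0)   [1·148 + 0·49 = 148]
  row B: (49, 0, 1)   [0·148 + 1·49 = 49]
  148 = 3·49 + 1   → row C = row A − 3·row B = (1, 1, −3)   [check: 1·148 − 3·49 = 1]
  49 = 49·1 + 0   → remainder 0, stop. gcd = 1 (last nonzero row C).
The gcd is 1, so 49 is invertible mod 148. The last nonzero row gives 1·148 − 3·49 = 1, so t = −3. So 49^(−1) ≡ −3 ≡ 145 (mod 148). Verify: 49 · 145 = 7105 ≡ 1 (mod 148). ✓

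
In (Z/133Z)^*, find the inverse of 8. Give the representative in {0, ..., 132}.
Apply the extended Euclidean algorithm to (133, 8), tracking rows (r, s, t) with s·133 + t·8 = r. Each division r_prev = q·r_cur + r_new produces the new row as (previous row) − q·(current row):
  row A: (133, 1, 0)   [1·133 + 0·8 = 133]
  row B: (8, 0, 1)   [0·133 + 1·8 = 8]
  133 = 16·8 + 5   → row C = row A − 16·row B = (5, 1, −16)   [check: 1·133 − 16·8 = 5]
  8 = 1·5 + 3   → row D = row B − 1·row C = (3, −1, 17)   [check: −1·133 + 17·8 = 3]
  5 = 1·3 + 2   → row E = row C − 1·row D = (2, 2, −33)   [check: 2·133 − 33·8 = 2]
  3 = 1·2 + 1   → row F = row D − 1·row E = (1, −3, 50)   [check: −3·133 + 50·8 = 1]
  2 = 2·1 + 0   → remainder 0, stop. gcd = 1 (last nonzero row F).
The gcd is 1, so 8 is invertible mod 133. The last nonzero row gives −3·133 + 50·8 = 1, so t = 50. So 8^(−1) ≡ 50 (mod 133). Verify: 8 · 50 = 400 ≡ 1 (mod 133). ✓

Final answer: 8^(−1) ≡ 50 (mod 133)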